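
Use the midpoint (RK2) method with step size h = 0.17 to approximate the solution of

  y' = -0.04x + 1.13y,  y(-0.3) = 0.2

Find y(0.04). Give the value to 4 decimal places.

Midpoint: k1 = f(x_n, y_n); k2 = f(x_n + h/2, y_n + (h/2)·k1); y_{n+1} = y_n + h·k2.
x=-0.300000, y=0.200000:
  k1 = f(-0.300000, 0.200000) = 0.238000
  k2 = f(-0.215000, 0.220230) = 0.257460
  y ← 0.200000 + 0.17·0.257460 = 0.243768
x=-0.130000, y=0.243768:
  k1 = f(-0.130000, 0.243768) = 0.280658
  k2 = f(-0.045000, 0.267624) = 0.304215
  y ← 0.243768 + 0.17·0.304215 = 0.295485
y(0.04) ≈ 0.2955

0.2955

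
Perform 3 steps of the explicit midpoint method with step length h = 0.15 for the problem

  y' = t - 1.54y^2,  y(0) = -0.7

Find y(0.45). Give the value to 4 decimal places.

-1.1702

Midpoint: k1 = f(t_n, y_n); k2 = f(t_n + h/2, y_n + (h/2)·k1); y_{n+1} = y_n + h·k2.
t=0.000000, y=-0.700000:
  k1 = f(0.000000, -0.700000) = -0.754600
  k2 = f(0.075000, -0.756595) = -0.806551
  y ← -0.700000 + 0.15·(-0.806551) = -0.820983
t=0.150000, y=-0.820983:
  k1 = f(0.150000, -0.820983) = -0.887979
  k2 = f(0.225000, -0.887581) = -0.988213
  y ← -0.820983 + 0.15·(-0.988213) = -0.969215
t=0.300000, y=-0.969215:
  k1 = f(0.300000, -0.969215) = -1.146640
  k2 = f(0.375000, -1.055213) = -1.339749
  y ← -0.969215 + 0.15·(-1.339749) = -1.170177
y(0.45) ≈ -1.1702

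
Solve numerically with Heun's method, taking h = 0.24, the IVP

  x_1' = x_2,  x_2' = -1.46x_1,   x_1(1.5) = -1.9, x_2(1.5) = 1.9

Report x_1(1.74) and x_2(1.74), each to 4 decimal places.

Heun on (x_1,x_2): k1 = f(s_n, state_n); k2 = f(s_n + h, state_n + h·k1); state_{n+1} = state_n + (h/2)·(k1 + k2).
1.500000: (-1.900000, 1.900000)
  k1 = (1.900000, 2.774000)
  predictor → (-1.444000, 2.565760)
  k2 = (2.565760, 2.108240)
  → (-1.364109, 2.485869)
(x_1(1.74), x_2(1.74)) ≈ (-1.3641, 2.4859)

-1.3641, 2.4859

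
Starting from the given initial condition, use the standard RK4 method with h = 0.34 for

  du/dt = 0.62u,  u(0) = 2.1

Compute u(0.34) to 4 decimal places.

2.5928

RK4: k1 = f(t_n, u_n); k2 = f(t_n + h/2, u_n + (h/2)·k1); k3 = f(t_n + h/2, u_n + (h/2)·k2); k4 = f(t_n + h, u_n + h·k3); u_{n+1} = u_n + (h/6)·(k1 + 2k2 + 2k3 + k4).
t=0.000000, u=2.100000:
  k1 = f(0.000000, 2.100000) = 1.302000
  k2 = f(0.170000, 2.321340) = 1.439231
  k3 = f(0.170000, 2.344669) = 1.453695
  k4 = f(0.340000, 2.594256) = 1.608439
  u ← 2.100000 + (0.34/6)·(k1 + 2k2 + 2k3 + k4) = 2.592790
u(0.34) ≈ 2.5928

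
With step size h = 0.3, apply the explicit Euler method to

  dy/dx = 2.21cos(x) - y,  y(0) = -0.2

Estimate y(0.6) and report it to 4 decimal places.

Euler: y_{n+1} = y_n + h·f(x_n, y_n).
x=0.000000, y=-0.200000: f=2.410000 → y ← -0.200000 + 0.3·2.410000 = 0.523000
x=0.300000, y=0.523000: f=1.588294 → y ← 0.523000 + 0.3·1.588294 = 0.999488
y(0.6) ≈ 0.9995

0.9995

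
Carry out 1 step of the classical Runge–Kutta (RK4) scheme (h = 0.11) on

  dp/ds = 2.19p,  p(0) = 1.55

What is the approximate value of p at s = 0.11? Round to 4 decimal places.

1.9722

RK4: k1 = f(s_n, p_n); k2 = f(s_n + h/2, p_n + (h/2)·k1); k3 = f(s_n + h/2, p_n + (h/2)·k2); k4 = f(s_n + h, p_n + h·k3); p_{n+1} = p_n + (h/6)·(k1 + 2k2 + 2k3 + k4).
s=0.000000, p=1.550000:
  k1 = f(0.000000, 1.550000) = 3.394500
  k2 = f(0.055000, 1.736698) = 3.803368
  k3 = f(0.055000, 1.759185) = 3.852616
  k4 = f(0.110000, 1.973788) = 4.322595
  p ← 1.550000 + (0.11/6)·(k1 + 2k2 + 2k3 + k4) = 1.972199
p(0.11) ≈ 1.9722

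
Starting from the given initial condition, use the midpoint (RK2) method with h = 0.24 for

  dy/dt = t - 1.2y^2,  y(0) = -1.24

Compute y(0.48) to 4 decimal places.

-3.2341

Midpoint: k1 = f(t_n, y_n); k2 = f(t_n + h/2, y_n + (h/2)·k1); y_{n+1} = y_n + h·k2.
t=0.000000, y=-1.240000:
  k1 = f(0.000000, -1.240000) = -1.845120
  k2 = f(0.120000, -1.461414) = -2.442878
  y ← -1.240000 + 0.24·(-2.442878) = -1.826291
t=0.240000, y=-1.826291:
  k1 = f(0.240000, -1.826291) = -3.762406
  k2 = f(0.360000, -2.277780) = -5.865936
  y ← -1.826291 + 0.24·(-5.865936) = -3.234115
y(0.48) ≈ -3.2341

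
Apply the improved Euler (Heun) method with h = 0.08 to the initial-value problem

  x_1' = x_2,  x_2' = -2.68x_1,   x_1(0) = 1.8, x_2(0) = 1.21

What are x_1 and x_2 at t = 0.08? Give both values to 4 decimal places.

Heun on (x_1,x_2): k1 = f(t_n, state_n); k2 = f(t_n + h, state_n + h·k1); state_{n+1} = state_n + (h/2)·(k1 + k2).
0.000000: (1.800000, 1.210000)
  k1 = (1.210000, -4.824000)
  predictor → (1.896800, 0.824080)
  k2 = (0.824080, -5.083424)
  → (1.881363, 0.813703)
(x_1(0.08), x_2(0.08)) ≈ (1.8814, 0.8137)

1.8814, 0.8137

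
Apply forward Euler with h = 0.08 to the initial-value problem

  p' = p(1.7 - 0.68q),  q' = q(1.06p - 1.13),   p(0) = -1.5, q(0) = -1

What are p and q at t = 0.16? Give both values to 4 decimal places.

Euler on (p,q): p_{n+1} = p_n + h·p', q_{n+1} = q_n + h·q'.
0.000000: (-1.500000, -1.000000); f=(-3.570000, 2.720000) → (-1.785600, -0.782400)
0.080000: (-1.785600, -0.782400); f=(-3.985516, 2.364989) → (-2.104441, -0.593201)
(p(0.16), q(0.16)) ≈ (-2.1044, -0.5932)

-2.1044, -0.5932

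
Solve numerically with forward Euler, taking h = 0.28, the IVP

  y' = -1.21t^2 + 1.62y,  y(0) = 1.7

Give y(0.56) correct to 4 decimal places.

3.5655

Euler: y_{n+1} = y_n + h·f(t_n, y_n).
t=0.000000, y=1.700000: f=2.754000 → y ← 1.700000 + 0.28·2.754000 = 2.471120
t=0.280000, y=2.471120: f=3.908350 → y ← 2.471120 + 0.28·3.908350 = 3.565458
y(0.56) ≈ 3.5655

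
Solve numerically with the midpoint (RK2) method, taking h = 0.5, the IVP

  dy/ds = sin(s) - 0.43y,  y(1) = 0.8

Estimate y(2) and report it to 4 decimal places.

1.3077

Midpoint: k1 = f(s_n, y_n); k2 = f(s_n + h/2, y_n + (h/2)·k1); y_{n+1} = y_n + h·k2.
s=1.000000, y=0.800000:
  k1 = f(1.000000, 0.800000) = 0.497471
  k2 = f(1.250000, 0.924368) = 0.551506
  y ← 0.800000 + 0.5·0.551506 = 1.075753
s=1.500000, y=1.075753:
  k1 = f(1.500000, 1.075753) = 0.534921
  k2 = f(1.750000, 1.209484) = 0.463908
  y ← 1.075753 + 0.5·0.463908 = 1.307707
y(2) ≈ 1.3077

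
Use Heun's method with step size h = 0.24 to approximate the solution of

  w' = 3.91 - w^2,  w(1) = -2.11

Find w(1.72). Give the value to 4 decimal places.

Heun: k1 = f(t_n, w_n); k2 = f(t_n + h, w_n + h·k1); w_{n+1} = w_n + (h/2)·(k1 + k2).
t=1.000000, w=-2.110000:
  k1 = f(1.000000, -2.110000) = -0.542100
  k2 = f(1.240000, -2.240104) = -1.108066
  w ← -2.110000 + (0.24/2)·(-0.542100 + (-1.108066)) = -2.308020
t=1.240000, w=-2.308020:
  k1 = f(1.240000, -2.308020) = -1.416956
  k2 = f(1.480000, -2.648089) = -3.102377
  w ← -2.308020 + (0.24/2)·(-1.416956 + (-3.102377)) = -2.850340
t=1.480000, w=-2.850340:
  k1 = f(1.480000, -2.850340) = -4.214437
  k2 = f(1.720000, -3.861805) = -11.003537
  w ← -2.850340 + (0.24/2)·(-4.214437 + (-11.003537)) = -4.676497
w(1.72) ≈ -4.6765

-4.6765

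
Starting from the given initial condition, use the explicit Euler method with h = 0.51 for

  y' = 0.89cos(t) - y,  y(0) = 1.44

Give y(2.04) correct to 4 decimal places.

Euler: y_{n+1} = y_n + h·f(t_n, y_n).
t=0.000000, y=1.440000: f=-0.550000 → y ← 1.440000 + 0.51·(-0.550000) = 1.159500
t=0.510000, y=1.159500: f=-0.382757 → y ← 1.159500 + 0.51·(-0.382757) = 0.964294
t=1.020000, y=0.964294: f=-0.498498 → y ← 0.964294 + 0.51·(-0.498498) = 0.710060
t=1.530000, y=0.710060: f=-0.673761 → y ← 0.710060 + 0.51·(-0.673761) = 0.366442
y(2.04) ≈ 0.3664

0.3664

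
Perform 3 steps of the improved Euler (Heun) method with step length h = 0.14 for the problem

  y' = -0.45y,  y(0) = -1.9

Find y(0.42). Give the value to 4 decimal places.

-1.5730

Heun: k1 = f(s_n, y_n); k2 = f(s_n + h, y_n + h·k1); y_{n+1} = y_n + (h/2)·(k1 + k2).
s=0.000000, y=-1.900000:
  k1 = f(0.000000, -1.900000) = 0.855000
  k2 = f(0.140000, -1.780300) = 0.801135
  y ← -1.900000 + (0.14/2)·(0.855000 + 0.801135) = -1.784071
s=0.140000, y=-1.784071:
  k1 = f(0.140000, -1.784071) = 0.802832
  k2 = f(0.280000, -1.671674) = 0.752253
  y ← -1.784071 + (0.14/2)·(0.802832 + 0.752253) = -1.675215
s=0.280000, y=-1.675215:
  k1 = f(0.280000, -1.675215) = 0.753847
  k2 = f(0.420000, -1.569676) = 0.706354
  y ← -1.675215 + (0.14/2)·(0.753847 + 0.706354) = -1.573001
y(0.42) ≈ -1.5730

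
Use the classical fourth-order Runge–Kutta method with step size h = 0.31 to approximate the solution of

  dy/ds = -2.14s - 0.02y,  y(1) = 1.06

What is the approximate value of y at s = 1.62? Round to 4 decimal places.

-0.6813

RK4: k1 = f(s_n, y_n); k2 = f(s_n + h/2, y_n + (h/2)·k1); k3 = f(s_n + h/2, y_n + (h/2)·k2); k4 = f(s_n + h, y_n + h·k3); y_{n+1} = y_n + (h/6)·(k1 + 2k2 + 2k3 + k4).
s=1.000000, y=1.060000:
  k1 = f(1.000000, 1.060000) = -2.161200
  k2 = f(1.155000, 0.725014) = -2.486200
  k3 = f(1.155000, 0.674639) = -2.485193
  k4 = f(1.310000, 0.289590) = -2.809192
  y ← 1.060000 + (0.31/6)·(k1 + 2k2 + 2k3 + k4) = 0.289486
s=1.310000, y=0.289486:
  k1 = f(1.310000, 0.289486) = -2.809190
  k2 = f(1.465000, -0.145939) = -3.132181
  k3 = f(1.465000, -0.196002) = -3.131180
  k4 = f(1.620000, -0.681180) = -3.453176
  y ← 0.289486 + (0.31/6)·(k1 + 2k2 + 2k3 + k4) = -0.681284
y(1.62) ≈ -0.6813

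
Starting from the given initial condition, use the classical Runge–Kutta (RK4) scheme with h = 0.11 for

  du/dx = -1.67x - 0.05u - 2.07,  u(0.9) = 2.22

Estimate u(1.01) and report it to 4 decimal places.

1.8058

RK4: k1 = f(x_n, u_n); k2 = f(x_n + h/2, u_n + (h/2)·k1); k3 = f(x_n + h/2, u_n + (h/2)·k2); k4 = f(x_n + h, u_n + h·k3); u_{n+1} = u_n + (h/6)·(k1 + 2k2 + 2k3 + k4).
x=0.900000, u=2.220000:
  k1 = f(0.900000, 2.220000) = -3.684000
  k2 = f(0.955000, 2.017380) = -3.765719
  k3 = f(0.955000, 2.012885) = -3.765494
  k4 = f(1.010000, 1.805796) = -3.846990
  u ← 2.220000 + (0.11/6)·(k1 + 2k2 + 2k3 + k4) = 1.805787
u(1.01) ≈ 1.8058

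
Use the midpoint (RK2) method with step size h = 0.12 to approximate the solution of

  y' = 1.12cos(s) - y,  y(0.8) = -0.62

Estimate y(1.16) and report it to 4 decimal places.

-0.2494

Midpoint: k1 = f(s_n, y_n); k2 = f(s_n + h/2, y_n + (h/2)·k1); y_{n+1} = y_n + h·k2.
s=0.800000, y=-0.620000:
  k1 = f(0.800000, -0.620000) = 1.400312
  k2 = f(0.860000, -0.535981) = 1.266711
  y ← -0.620000 + 0.12·1.266711 = -0.467995
s=0.920000, y=-0.467995:
  k1 = f(0.920000, -0.467995) = 1.146513
  k2 = f(0.980000, -0.399204) = 1.023069
  y ← -0.467995 + 0.12·1.023069 = -0.345226
s=1.040000, y=-0.345226:
  k1 = f(1.040000, -0.345226) = 0.912193
  k2 = f(1.100000, -0.290495) = 0.798522
  y ← -0.345226 + 0.12·0.798522 = -0.249404
y(1.16) ≈ -0.2494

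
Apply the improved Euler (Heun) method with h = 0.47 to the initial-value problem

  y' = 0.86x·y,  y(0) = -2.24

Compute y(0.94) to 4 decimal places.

-3.2402

Heun: k1 = f(x_n, y_n); k2 = f(x_n + h, y_n + h·k1); y_{n+1} = y_n + (h/2)·(k1 + k2).
x=0.000000, y=-2.240000:
  k1 = f(0.000000, -2.240000) = 0.000000
  k2 = f(0.470000, -2.240000) = -0.905408
  y ← -2.240000 + (0.47/2)·(0.000000 + (-0.905408)) = -2.452771
x=0.470000, y=-2.452771:
  k1 = f(0.470000, -2.452771) = -0.991410
  k2 = f(0.940000, -2.918734) = -2.359504
  y ← -2.452771 + (0.47/2)·(-0.991410 + (-2.359504)) = -3.240236
y(0.94) ≈ -3.2402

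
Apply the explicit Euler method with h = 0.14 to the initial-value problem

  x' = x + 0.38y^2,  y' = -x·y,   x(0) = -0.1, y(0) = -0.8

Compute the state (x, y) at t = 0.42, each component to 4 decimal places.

-0.0282, -0.8267

Euler on (x,y): x_{n+1} = x_n + h·x', y_{n+1} = y_n + h·y'.
0.000000: (-0.100000, -0.800000); f=(0.143200, -0.080000) → (-0.079952, -0.811200)
0.140000: (-0.079952, -0.811200); f=(0.170105, -0.064857) → (-0.056137, -0.820280)
0.280000: (-0.056137, -0.820280); f=(0.199549, -0.046048) → (-0.028200, -0.826727)
(x(0.42), y(0.42)) ≈ (-0.0282, -0.8267)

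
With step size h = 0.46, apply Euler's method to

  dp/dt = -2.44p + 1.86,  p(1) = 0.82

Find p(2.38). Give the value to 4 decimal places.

0.7622

Euler: p_{n+1} = p_n + h·f(t_n, p_n).
t=1.000000, p=0.820000: f=-0.140800 → p ← 0.820000 + 0.46·(-0.140800) = 0.755232
t=1.460000, p=0.755232: f=0.017234 → p ← 0.755232 + 0.46·0.017234 = 0.763160
t=1.920000, p=0.763160: f=-0.002109 → p ← 0.763160 + 0.46·(-0.002109) = 0.762189
p(2.38) ≈ 0.7622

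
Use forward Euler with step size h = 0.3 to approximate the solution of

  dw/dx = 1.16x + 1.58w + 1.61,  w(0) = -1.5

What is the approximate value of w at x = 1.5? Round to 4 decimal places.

Euler: w_{n+1} = w_n + h·f(x_n, w_n).
x=0.000000, w=-1.500000: f=-0.760000 → w ← -1.500000 + 0.3·(-0.760000) = -1.728000
x=0.300000, w=-1.728000: f=-0.772240 → w ← -1.728000 + 0.3·(-0.772240) = -1.959672
x=0.600000, w=-1.959672: f=-0.790282 → w ← -1.959672 + 0.3·(-0.790282) = -2.196757
x=0.900000, w=-2.196757: f=-0.816875 → w ← -2.196757 + 0.3·(-0.816875) = -2.441819
x=1.200000, w=-2.441819: f=-0.856074 → w ← -2.441819 + 0.3·(-0.856074) = -2.698641
w(1.5) ≈ -2.6986

-2.6986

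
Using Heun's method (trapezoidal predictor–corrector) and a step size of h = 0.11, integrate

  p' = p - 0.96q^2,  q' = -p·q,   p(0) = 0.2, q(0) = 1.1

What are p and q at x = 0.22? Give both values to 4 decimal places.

Heun on (p,q): k1 = f(x_n, state_n); k2 = f(x_n + h, state_n + h·k1); state_{n+1} = state_n + (h/2)·(k1 + k2).
0.000000: (0.200000, 1.100000)
  k1 = (-0.961600, -0.220000)
  predictor → (0.094224, 1.075800)
  k2 = (-1.016828, -0.101366)
  → (0.091186, 1.082325)
0.110000: (0.091186, 1.082325)
  k1 = (-1.033384, -0.098693)
  predictor → (-0.022486, 1.071469)
  k2 = (-1.124609, 0.024093)
  → (-0.027503, 1.078222)
(p(0.22), q(0.22)) ≈ (-0.0275, 1.0782)

-0.0275, 1.0782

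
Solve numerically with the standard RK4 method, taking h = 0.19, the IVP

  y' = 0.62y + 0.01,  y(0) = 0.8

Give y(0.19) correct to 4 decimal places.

RK4: k1 = f(s_n, y_n); k2 = f(s_n + h/2, y_n + (h/2)·k1); k3 = f(s_n + h/2, y_n + (h/2)·k2); k4 = f(s_n + h, y_n + h·k3); y_{n+1} = y_n + (h/6)·(k1 + 2k2 + 2k3 + k4).
s=0.000000, y=0.800000:
  k1 = f(0.000000, 0.800000) = 0.506000
  k2 = f(0.095000, 0.848070) = 0.535803
  k3 = f(0.095000, 0.850901) = 0.537559
  k4 = f(0.190000, 0.902136) = 0.569324
  y ← 0.800000 + (0.19/6)·(k1 + 2k2 + 2k3 + k4) = 0.902032
y(0.19) ≈ 0.9020

0.9020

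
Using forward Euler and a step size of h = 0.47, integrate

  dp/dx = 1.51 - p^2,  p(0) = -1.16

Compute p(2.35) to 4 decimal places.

Euler: p_{n+1} = p_n + h·f(x_n, p_n).
x=0.000000, p=-1.160000: f=0.164400 → p ← -1.160000 + 0.47·0.164400 = -1.082732
x=0.470000, p=-1.082732: f=0.337691 → p ← -1.082732 + 0.47·0.337691 = -0.924017
x=0.940000, p=-0.924017: f=0.656193 → p ← -0.924017 + 0.47·0.656193 = -0.615607
x=1.410000, p=-0.615607: f=1.131029 → p ← -0.615607 + 0.47·1.131029 = -0.084023
x=1.880000, p=-0.084023: f=1.502940 → p ← -0.084023 + 0.47·1.502940 = 0.622359
p(2.35) ≈ 0.6224

0.6224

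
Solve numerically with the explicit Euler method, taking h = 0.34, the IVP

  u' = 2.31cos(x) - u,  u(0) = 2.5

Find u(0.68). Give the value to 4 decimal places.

Euler: u_{n+1} = u_n + h·f(x_n, u_n).
x=0.000000, u=2.500000: f=-0.190000 → u ← 2.500000 + 0.34·(-0.190000) = 2.435400
x=0.340000, u=2.435400: f=-0.257637 → u ← 2.435400 + 0.34·(-0.257637) = 2.347804
u(0.68) ≈ 2.3478

2.3478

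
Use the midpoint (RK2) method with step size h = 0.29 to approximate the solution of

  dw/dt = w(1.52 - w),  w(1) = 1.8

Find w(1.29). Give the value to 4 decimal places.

1.6964

Midpoint: k1 = f(t_n, w_n); k2 = f(t_n + h/2, w_n + (h/2)·k1); w_{n+1} = w_n + h·k2.
t=1.000000, w=1.800000:
  k1 = f(1.000000, 1.800000) = -0.504000
  k2 = f(1.145000, 1.726920) = -0.357334
  w ← 1.800000 + 0.29·(-0.357334) = 1.696373
w(1.29) ≈ 1.6964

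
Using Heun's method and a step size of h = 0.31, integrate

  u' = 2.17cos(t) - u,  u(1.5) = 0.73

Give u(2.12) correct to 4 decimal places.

Heun: k1 = f(t_n, u_n); k2 = f(t_n + h, u_n + h·k1); u_{n+1} = u_n + (h/2)·(k1 + k2).
t=1.500000, u=0.730000:
  k1 = f(1.500000, 0.730000) = -0.576500
  k2 = f(1.810000, 0.551285) = -1.065421
  u ← 0.730000 + (0.31/2)·(-0.576500 + (-1.065421)) = 0.475502
t=1.810000, u=0.475502:
  k1 = f(1.810000, 0.475502) = -0.989638
  k2 = f(2.120000, 0.168714) = -1.301472
  u ← 0.475502 + (0.31/2)·(-0.989638 + (-1.301472)) = 0.120380
u(2.12) ≈ 0.1204

0.1204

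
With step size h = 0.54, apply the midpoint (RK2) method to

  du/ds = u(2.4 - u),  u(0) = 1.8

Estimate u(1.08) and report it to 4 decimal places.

Midpoint: k1 = f(s_n, u_n); k2 = f(s_n + h/2, u_n + (h/2)·k1); u_{n+1} = u_n + h·k2.
s=0.000000, u=1.800000:
  k1 = f(0.000000, 1.800000) = 1.080000
  k2 = f(0.270000, 2.091600) = 0.645049
  u ← 1.800000 + 0.54·0.645049 = 2.148327
s=0.540000, u=2.148327:
  k1 = f(0.540000, 2.148327) = 0.540676
  k2 = f(0.810000, 2.294309) = 0.242487
  u ← 2.148327 + 0.54·0.242487 = 2.279270
u(1.08) ≈ 2.2793

2.2793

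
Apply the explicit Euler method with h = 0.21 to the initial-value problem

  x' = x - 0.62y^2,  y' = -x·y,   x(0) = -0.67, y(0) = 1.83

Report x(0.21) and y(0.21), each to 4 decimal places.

-1.2467, 2.0875

Euler on (x,y): x_{n+1} = x_n + h·x', y_{n+1} = y_n + h·y'.
0.000000: (-0.670000, 1.830000); f=(-2.746318, 1.226100) → (-1.246727, 2.087481)
(x(0.21), y(0.21)) ≈ (-1.2467, 2.0875)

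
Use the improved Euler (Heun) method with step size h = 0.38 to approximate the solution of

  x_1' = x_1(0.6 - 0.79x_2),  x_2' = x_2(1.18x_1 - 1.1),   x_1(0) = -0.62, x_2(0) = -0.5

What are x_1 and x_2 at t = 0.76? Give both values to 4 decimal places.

-1.1216, -0.1347

Heun on (x_1,x_2): k1 = f(t_n, state_n); k2 = f(t_n + h, state_n + h·k1); state_{n+1} = state_n + (h/2)·(k1 + k2).
0.000000: (-0.620000, -0.500000)
  k1 = (-0.616900, 0.915800)
  predictor → (-0.854422, -0.151996)
  k2 = (-0.615249, 0.320441)
  → (-0.854108, -0.265114)
0.380000: (-0.854108, -0.265114)
  k1 = (-0.691350, 0.558821)
  predictor → (-1.116821, -0.052762)
  k2 = (-0.716645, 0.127572)
  → (-1.121627, -0.134700)
(x_1(0.76), x_2(0.76)) ≈ (-1.1216, -0.1347)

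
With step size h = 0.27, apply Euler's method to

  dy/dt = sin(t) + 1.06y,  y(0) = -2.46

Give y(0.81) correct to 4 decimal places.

Euler: y_{n+1} = y_n + h·f(t_n, y_n).
t=0.000000, y=-2.460000: f=-2.607600 → y ← -2.460000 + 0.27·(-2.607600) = -3.164052
t=0.270000, y=-3.164052: f=-3.087164 → y ← -3.164052 + 0.27·(-3.087164) = -3.997586
t=0.540000, y=-3.997586: f=-3.723305 → y ← -3.997586 + 0.27·(-3.723305) = -5.002879
y(0.81) ≈ -5.0029

-5.0029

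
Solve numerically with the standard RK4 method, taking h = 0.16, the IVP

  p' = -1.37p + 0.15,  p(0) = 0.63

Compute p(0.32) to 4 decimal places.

0.4453

RK4: k1 = f(x_n, p_n); k2 = f(x_n + h/2, p_n + (h/2)·k1); k3 = f(x_n + h/2, p_n + (h/2)·k2); k4 = f(x_n + h, p_n + h·k3); p_{n+1} = p_n + (h/6)·(k1 + 2k2 + 2k3 + k4).
x=0.000000, p=0.630000:
  k1 = f(0.000000, 0.630000) = -0.713100
  k2 = f(0.080000, 0.572952) = -0.634944
  k3 = f(0.080000, 0.579204) = -0.643510
  k4 = f(0.160000, 0.527038) = -0.572043
  p ← 0.630000 + (0.16/6)·(k1 + 2k2 + 2k3 + k4) = 0.527545
x=0.160000, p=0.527545:
  k1 = f(0.160000, 0.527545) = -0.572737
  k2 = f(0.240000, 0.481726) = -0.509965
  k3 = f(0.240000, 0.486748) = -0.516845
  k4 = f(0.320000, 0.444850) = -0.459445
  p ← 0.527545 + (0.16/6)·(k1 + 2k2 + 2k3 + k4) = 0.445257
p(0.32) ≈ 0.4453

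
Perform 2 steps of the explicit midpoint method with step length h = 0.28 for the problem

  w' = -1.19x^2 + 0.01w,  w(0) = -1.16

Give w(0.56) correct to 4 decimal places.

-1.2319

Midpoint: k1 = f(x_n, w_n); k2 = f(x_n + h/2, w_n + (h/2)·k1); w_{n+1} = w_n + h·k2.
x=0.000000, w=-1.160000:
  k1 = f(0.000000, -1.160000) = -0.011600
  k2 = f(0.140000, -1.161624) = -0.034940
  w ← -1.160000 + 0.28·(-0.034940) = -1.169783
x=0.280000, w=-1.169783:
  k1 = f(0.280000, -1.169783) = -0.104994
  k2 = f(0.420000, -1.184482) = -0.221761
  w ← -1.169783 + 0.28·(-0.221761) = -1.231876
w(0.56) ≈ -1.2319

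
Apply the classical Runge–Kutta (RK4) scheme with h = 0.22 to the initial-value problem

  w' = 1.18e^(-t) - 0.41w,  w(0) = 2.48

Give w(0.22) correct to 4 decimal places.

RK4: k1 = f(t_n, w_n); k2 = f(t_n + h/2, w_n + (h/2)·k1); k3 = f(t_n + h/2, w_n + (h/2)·k2); k4 = f(t_n + h, w_n + h·k3); w_{n+1} = w_n + (h/6)·(k1 + 2k2 + 2k3 + k4).
t=0.000000, w=2.480000:
  k1 = f(0.000000, 2.480000) = 0.163200
  k2 = f(0.110000, 2.497952) = 0.032924
  k3 = f(0.110000, 2.483622) = 0.038799
  k4 = f(0.220000, 2.488536) = -0.073328
  w ← 2.480000 + (0.22/6)·(k1 + 2k2 + 2k3 + k4) = 2.488555
w(0.22) ≈ 2.4886

2.4886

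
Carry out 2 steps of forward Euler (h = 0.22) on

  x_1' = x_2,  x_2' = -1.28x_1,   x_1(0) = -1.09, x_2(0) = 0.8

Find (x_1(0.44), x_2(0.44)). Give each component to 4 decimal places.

-0.6705, 1.3643

Euler on (x_1,x_2): x_1_{n+1} = x_1_n + h·x_1', x_2_{n+1} = x_2_n + h·x_2'.
0.000000: (-1.090000, 0.800000); f=(0.800000, 1.395200) → (-0.914000, 1.106944)
0.220000: (-0.914000, 1.106944); f=(1.106944, 1.169920) → (-0.670472, 1.364326)
(x_1(0.44), x_2(0.44)) ≈ (-0.6705, 1.3643)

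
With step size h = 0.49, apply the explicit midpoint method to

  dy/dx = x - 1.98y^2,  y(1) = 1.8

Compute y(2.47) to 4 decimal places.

3.3519

Midpoint: k1 = f(x_n, y_n); k2 = f(x_n + h/2, y_n + (h/2)·k1); y_{n+1} = y_n + h·k2.
x=1.000000, y=1.800000:
  k1 = f(1.000000, 1.800000) = -5.415200
  k2 = f(1.245000, 0.473276) = 0.801499
  y ← 1.800000 + 0.49·0.801499 = 2.192735
x=1.490000, y=2.192735:
  k1 = f(1.490000, 2.192735) = -8.030010
  k2 = f(1.735000, 0.225382) = 1.634421
  y ← 2.192735 + 0.49·1.634421 = 2.993601
x=1.980000, y=2.993601:
  k1 = f(1.980000, 2.993601) = -15.764064
  k2 = f(2.225000, -0.868594) = 0.731177
  y ← 2.993601 + 0.49·0.731177 = 3.351878
y(2.47) ≈ 3.3519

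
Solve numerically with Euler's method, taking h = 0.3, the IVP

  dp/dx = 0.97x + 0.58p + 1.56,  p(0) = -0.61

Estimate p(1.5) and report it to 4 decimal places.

2.9869

Euler: p_{n+1} = p_n + h·f(x_n, p_n).
x=0.000000, p=-0.610000: f=1.206200 → p ← -0.610000 + 0.3·1.206200 = -0.248140
x=0.300000, p=-0.248140: f=1.707079 → p ← -0.248140 + 0.3·1.707079 = 0.263984
x=0.600000, p=0.263984: f=2.295111 → p ← 0.263984 + 0.3·2.295111 = 0.952517
x=0.900000, p=0.952517: f=2.985460 → p ← 0.952517 + 0.3·2.985460 = 1.848155
x=1.200000, p=1.848155: f=3.795930 → p ← 1.848155 + 0.3·3.795930 = 2.986934
p(1.5) ≈ 2.9869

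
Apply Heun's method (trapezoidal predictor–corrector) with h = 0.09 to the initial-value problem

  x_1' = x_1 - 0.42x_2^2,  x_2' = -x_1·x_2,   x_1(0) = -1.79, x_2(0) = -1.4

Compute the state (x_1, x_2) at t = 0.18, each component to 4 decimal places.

Heun on (x_1,x_2): k1 = f(t_n, state_n); k2 = f(t_n + h, state_n + h·k1); state_{n+1} = state_n + (h/2)·(k1 + k2).
0.000000: (-1.790000, -1.400000)
  k1 = (-2.613200, -2.506000)
  predictor → (-2.025188, -1.625540)
  k2 = (-3.134988, -3.292024)
  → (-2.048668, -1.660911)
0.090000: (-2.048668, -1.660911)
  k1 = (-3.207291, -3.402656)
  predictor → (-2.337325, -1.967150)
  k2 = (-3.962590, -4.597869)
  → (-2.371313, -2.020935)
(x_1(0.18), x_2(0.18)) ≈ (-2.3713, -2.0209)

-2.3713, -2.0209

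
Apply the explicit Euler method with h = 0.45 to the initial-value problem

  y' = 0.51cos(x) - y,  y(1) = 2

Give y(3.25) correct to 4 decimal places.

-0.2108

Euler: y_{n+1} = y_n + h·f(x_n, y_n).
x=1.000000, y=2.000000: f=-1.724446 → y ← 2.000000 + 0.45·(-1.724446) = 1.223999
x=1.450000, y=1.223999: f=-1.162543 → y ← 1.223999 + 0.45·(-1.162543) = 0.700855
x=1.900000, y=0.700855: f=-0.865733 → y ← 0.700855 + 0.45·(-0.865733) = 0.311275
x=2.350000, y=0.311275: f=-0.669659 → y ← 0.311275 + 0.45·(-0.669659) = 0.009929
x=2.800000, y=0.009929: f=-0.490462 → y ← 0.009929 + 0.45·(-0.490462) = -0.210779
y(3.25) ≈ -0.2108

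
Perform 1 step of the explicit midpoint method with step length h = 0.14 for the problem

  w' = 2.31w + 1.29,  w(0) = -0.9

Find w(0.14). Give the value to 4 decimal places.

Midpoint: k1 = f(t_n, w_n); k2 = f(t_n + h/2, w_n + (h/2)·k1); w_{n+1} = w_n + h·k2.
t=0.000000, w=-0.900000:
  k1 = f(0.000000, -0.900000) = -0.789000
  k2 = f(0.070000, -0.955230) = -0.916581
  w ← -0.900000 + 0.14·(-0.916581) = -1.028321
w(0.14) ≈ -1.0283

-1.0283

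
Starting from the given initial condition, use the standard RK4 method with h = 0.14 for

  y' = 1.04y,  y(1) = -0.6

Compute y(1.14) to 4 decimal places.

RK4: k1 = f(x_n, y_n); k2 = f(x_n + h/2, y_n + (h/2)·k1); k3 = f(x_n + h/2, y_n + (h/2)·k2); k4 = f(x_n + h, y_n + h·k3); y_{n+1} = y_n + (h/6)·(k1 + 2k2 + 2k3 + k4).
x=1.000000, y=-0.600000:
  k1 = f(1.000000, -0.600000) = -0.624000
  k2 = f(1.070000, -0.643680) = -0.669427
  k3 = f(1.070000, -0.646860) = -0.672734
  k4 = f(1.140000, -0.694183) = -0.721950
  y ← -0.600000 + (0.14/6)·(k1 + 2k2 + 2k3 + k4) = -0.694040
y(1.14) ≈ -0.6940

-0.6940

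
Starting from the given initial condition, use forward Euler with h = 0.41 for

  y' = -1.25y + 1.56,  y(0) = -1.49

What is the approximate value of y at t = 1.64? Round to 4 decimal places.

Euler: y_{n+1} = y_n + h·f(t_n, y_n).
t=0.000000, y=-1.490000: f=3.422500 → y ← -1.490000 + 0.41·3.422500 = -0.086775
t=0.410000, y=-0.086775: f=1.668469 → y ← -0.086775 + 0.41·1.668469 = 0.597297
t=0.820000, y=0.597297: f=0.813379 → y ← 0.597297 + 0.41·0.813379 = 0.930782
t=1.230000, y=0.930782: f=0.396522 → y ← 0.930782 + 0.41·0.396522 = 1.093356
y(1.64) ≈ 1.0934

1.0934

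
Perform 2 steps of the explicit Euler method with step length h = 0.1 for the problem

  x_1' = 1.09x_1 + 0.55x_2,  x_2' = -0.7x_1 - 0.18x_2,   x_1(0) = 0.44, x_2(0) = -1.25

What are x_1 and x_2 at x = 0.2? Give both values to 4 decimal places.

Euler on (x_1,x_2): x_1_{n+1} = x_1_n + h·x_1', x_2_{n+1} = x_2_n + h·x_2'.
0.000000: (0.440000, -1.250000); f=(-0.207900, -0.083000) → (0.419210, -1.258300)
0.100000: (0.419210, -1.258300); f=(-0.235126, -0.066953) → (0.395697, -1.264995)
(x_1(0.2), x_2(0.2)) ≈ (0.3957, -1.2650)

0.3957, -1.2650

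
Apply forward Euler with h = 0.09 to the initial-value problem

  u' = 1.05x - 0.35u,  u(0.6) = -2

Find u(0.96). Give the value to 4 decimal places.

Euler: u_{n+1} = u_n + h·f(x_n, u_n).
x=0.600000, u=-2.000000: f=1.330000 → u ← -2.000000 + 0.09·1.330000 = -1.880300
x=0.690000, u=-1.880300: f=1.382605 → u ← -1.880300 + 0.09·1.382605 = -1.755866
x=0.780000, u=-1.755866: f=1.433553 → u ← -1.755866 + 0.09·1.433553 = -1.626846
x=0.870000, u=-1.626846: f=1.482896 → u ← -1.626846 + 0.09·1.482896 = -1.493385
u(0.96) ≈ -1.4934

-1.4934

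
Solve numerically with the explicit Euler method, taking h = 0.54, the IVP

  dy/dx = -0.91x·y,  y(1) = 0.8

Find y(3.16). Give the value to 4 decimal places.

0.0006

Euler: y_{n+1} = y_n + h·f(x_n, y_n).
x=1.000000, y=0.800000: f=-0.728000 → y ← 0.800000 + 0.54·(-0.728000) = 0.406880
x=1.540000, y=0.406880: f=-0.570202 → y ← 0.406880 + 0.54·(-0.570202) = 0.098971
x=2.080000, y=0.098971: f=-0.187333 → y ← 0.098971 + 0.54·(-0.187333) = -0.002188
x=2.620000, y=-0.002188: f=0.005218 → y ← -0.002188 + 0.54·0.005218 = 0.000629
y(3.16) ≈ 0.0006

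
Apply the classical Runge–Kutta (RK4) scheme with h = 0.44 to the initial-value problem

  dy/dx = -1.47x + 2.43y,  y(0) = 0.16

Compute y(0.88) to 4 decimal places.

RK4: k1 = f(x_n, y_n); k2 = f(x_n + h/2, y_n + (h/2)·k1); k3 = f(x_n + h/2, y_n + (h/2)·k2); k4 = f(x_n + h, y_n + h·k3); y_{n+1} = y_n + (h/6)·(k1 + 2k2 + 2k3 + k4).
x=0.000000, y=0.160000:
  k1 = f(0.000000, 0.160000) = 0.388800
  k2 = f(0.220000, 0.245536) = 0.273252
  k3 = f(0.220000, 0.220116) = 0.211481
  k4 = f(0.440000, 0.253052) = -0.031885
  y ← 0.160000 + (0.44/6)·(k1 + 2k2 + 2k3 + k4) = 0.257268
x=0.440000, y=0.257268:
  k1 = f(0.440000, 0.257268) = -0.021639
  k2 = f(0.660000, 0.252507) = -0.356607
  k3 = f(0.660000, 0.178814) = -0.535681
  k4 = f(0.880000, 0.021568) = -1.241189
  y ← 0.257268 + (0.44/6)·(k1 + 2k2 + 2k3 + k4) = 0.033792
y(0.88) ≈ 0.0338

0.0338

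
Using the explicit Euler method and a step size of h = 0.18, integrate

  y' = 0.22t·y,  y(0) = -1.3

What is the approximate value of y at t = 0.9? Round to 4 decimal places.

Euler: y_{n+1} = y_n + h·f(t_n, y_n).
t=0.000000, y=-1.300000: f=0.000000 → y ← -1.300000 + 0.18·0.000000 = -1.300000
t=0.180000, y=-1.300000: f=-0.051480 → y ← -1.300000 + 0.18·(-0.051480) = -1.309266
t=0.360000, y=-1.309266: f=-0.103694 → y ← -1.309266 + 0.18·(-0.103694) = -1.327931
t=0.540000, y=-1.327931: f=-0.157758 → y ← -1.327931 + 0.18·(-0.157758) = -1.356328
t=0.720000, y=-1.356328: f=-0.214842 → y ← -1.356328 + 0.18·(-0.214842) = -1.394999
y(0.9) ≈ -1.3950

-1.3950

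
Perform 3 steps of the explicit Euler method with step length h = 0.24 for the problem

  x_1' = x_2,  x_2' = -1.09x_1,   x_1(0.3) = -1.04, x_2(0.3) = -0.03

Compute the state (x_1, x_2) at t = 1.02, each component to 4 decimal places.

Euler on (x_1,x_2): x_1_{n+1} = x_1_n + h·x_1', x_2_{n+1} = x_2_n + h·x_2'.
0.300000: (-1.040000, -0.030000); f=(-0.030000, 1.133600) → (-1.047200, 0.242064)
0.540000: (-1.047200, 0.242064); f=(0.242064, 1.141448) → (-0.989105, 0.516012)
0.780000: (-0.989105, 0.516012); f=(0.516012, 1.078124) → (-0.865262, 0.774761)
(x_1(1.02), x_2(1.02)) ≈ (-0.8653, 0.7748)

-0.8653, 0.7748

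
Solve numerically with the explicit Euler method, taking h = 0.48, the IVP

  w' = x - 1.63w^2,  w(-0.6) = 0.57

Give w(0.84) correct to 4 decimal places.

0.1417

Euler: w_{n+1} = w_n + h·f(x_n, w_n).
x=-0.600000, w=0.570000: f=-1.129587 → w ← 0.570000 + 0.48·(-1.129587) = 0.027798
x=-0.120000, w=0.027798: f=-0.121260 → w ← 0.027798 + 0.48·(-0.121260) = -0.030406
x=0.360000, w=-0.030406: f=0.358493 → w ← -0.030406 + 0.48·0.358493 = 0.141670
w(0.84) ≈ 0.1417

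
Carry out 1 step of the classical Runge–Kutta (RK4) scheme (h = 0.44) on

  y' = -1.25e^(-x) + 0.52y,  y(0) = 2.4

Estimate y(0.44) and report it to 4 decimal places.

2.5128

RK4: k1 = f(x_n, y_n); k2 = f(x_n + h/2, y_n + (h/2)·k1); k3 = f(x_n + h/2, y_n + (h/2)·k2); k4 = f(x_n + h, y_n + h·k3); y_{n+1} = y_n + (h/6)·(k1 + 2k2 + 2k3 + k4).
x=0.000000, y=2.400000:
  k1 = f(0.000000, 2.400000) = -0.002000
  k2 = f(0.220000, 2.399560) = 0.244623
  k3 = f(0.220000, 2.453817) = 0.272836
  k4 = f(0.440000, 2.520048) = 0.505379
  y ← 2.400000 + (0.44/6)·(k1 + 2k2 + 2k3 + k4) = 2.512808
y(0.44) ≈ 2.5128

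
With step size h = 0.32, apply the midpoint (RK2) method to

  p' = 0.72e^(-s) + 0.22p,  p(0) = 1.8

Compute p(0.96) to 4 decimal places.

Midpoint: k1 = f(s_n, p_n); k2 = f(s_n + h/2, p_n + (h/2)·k1); p_{n+1} = p_n + h·k2.
s=0.000000, p=1.800000:
  k1 = f(0.000000, 1.800000) = 1.116000
  k2 = f(0.160000, 1.978560) = 1.048827
  p ← 1.800000 + 0.32·1.048827 = 2.135625
s=0.320000, p=2.135625:
  k1 = f(0.320000, 2.135625) = 0.992665
  k2 = f(0.480000, 2.294451) = 0.950303
  p ← 2.135625 + 0.32·0.950303 = 2.439722
s=0.640000, p=2.439722:
  k1 = f(0.640000, 2.439722) = 0.916389
  k2 = f(0.800000, 2.586344) = 0.892513
  p ← 2.439722 + 0.32·0.892513 = 2.725326
p(0.96) ≈ 2.7253

2.7253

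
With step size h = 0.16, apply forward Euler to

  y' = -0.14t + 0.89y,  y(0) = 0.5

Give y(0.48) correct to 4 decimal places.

Euler: y_{n+1} = y_n + h·f(t_n, y_n).
t=0.000000, y=0.500000: f=0.445000 → y ← 0.500000 + 0.16·0.445000 = 0.571200
t=0.160000, y=0.571200: f=0.485968 → y ← 0.571200 + 0.16·0.485968 = 0.648955
t=0.320000, y=0.648955: f=0.532770 → y ← 0.648955 + 0.16·0.532770 = 0.734198
y(0.48) ≈ 0.7342

0.7342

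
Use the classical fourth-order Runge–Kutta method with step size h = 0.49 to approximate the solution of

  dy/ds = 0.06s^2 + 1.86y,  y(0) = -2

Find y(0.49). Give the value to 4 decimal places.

RK4: k1 = f(s_n, y_n); k2 = f(s_n + h/2, y_n + (h/2)·k1); k3 = f(s_n + h/2, y_n + (h/2)·k2); k4 = f(s_n + h, y_n + h·k3); y_{n+1} = y_n + (h/6)·(k1 + 2k2 + 2k3 + k4).
s=0.000000, y=-2.000000:
  k1 = f(0.000000, -2.000000) = -3.720000
  k2 = f(0.245000, -2.911400) = -5.411602
  k3 = f(0.245000, -3.325843) = -6.182466
  k4 = f(0.490000, -5.029408) = -9.340293
  y ← -2.000000 + (0.49/6)·(k1 + 2k2 + 2k3 + k4) = -4.960288
y(0.49) ≈ -4.9603

-4.9603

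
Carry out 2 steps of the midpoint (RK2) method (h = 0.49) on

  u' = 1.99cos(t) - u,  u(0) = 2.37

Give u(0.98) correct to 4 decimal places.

1.8989

Midpoint: k1 = f(t_n, u_n); k2 = f(t_n + h/2, u_n + (h/2)·k1); u_{n+1} = u_n + h·k2.
t=0.000000, u=2.370000:
  k1 = f(0.000000, 2.370000) = -0.380000
  k2 = f(0.245000, 2.276900) = -0.346327
  u ← 2.370000 + 0.49·(-0.346327) = 2.200300
t=0.490000, u=2.200300:
  k1 = f(0.490000, 2.200300) = -0.444458
  k2 = f(0.735000, 2.091408) = -0.615165
  u ← 2.200300 + 0.49·(-0.615165) = 1.898869
u(0.98) ≈ 1.8989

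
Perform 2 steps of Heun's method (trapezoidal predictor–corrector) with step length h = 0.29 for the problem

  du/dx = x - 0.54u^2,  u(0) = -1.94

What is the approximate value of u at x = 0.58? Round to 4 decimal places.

-4.2341

Heun: k1 = f(x_n, u_n); k2 = f(x_n + h, u_n + h·k1); u_{n+1} = u_n + (h/2)·(k1 + k2).
x=0.000000, u=-1.940000:
  k1 = f(0.000000, -1.940000) = -2.032344
  k2 = f(0.290000, -2.529380) = -3.164791
  u ← -1.940000 + (0.29/2)·(-2.032344 + (-3.164791)) = -2.693585
x=0.290000, u=-2.693585:
  k1 = f(0.290000, -2.693585) = -3.627915
  k2 = f(0.580000, -3.745680) = -6.996264
  u ← -2.693585 + (0.29/2)·(-3.627915 + (-6.996264)) = -4.234091
u(0.58) ≈ -4.2341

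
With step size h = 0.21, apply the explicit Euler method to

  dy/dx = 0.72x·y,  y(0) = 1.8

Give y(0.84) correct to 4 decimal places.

2.1632

Euler: y_{n+1} = y_n + h·f(x_n, y_n).
x=0.000000, y=1.800000: f=0.000000 → y ← 1.800000 + 0.21·0.000000 = 1.800000
x=0.210000, y=1.800000: f=0.272160 → y ← 1.800000 + 0.21·0.272160 = 1.857154
x=0.420000, y=1.857154: f=0.561603 → y ← 1.857154 + 0.21·0.561603 = 1.975090
x=0.630000, y=1.975090: f=0.895901 → y ← 1.975090 + 0.21·0.895901 = 2.163229
y(0.84) ≈ 2.1632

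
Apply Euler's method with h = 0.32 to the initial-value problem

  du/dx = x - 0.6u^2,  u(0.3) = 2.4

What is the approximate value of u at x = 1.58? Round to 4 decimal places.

1.3447

Euler: u_{n+1} = u_n + h·f(x_n, u_n).
x=0.300000, u=2.400000: f=-3.156000 → u ← 2.400000 + 0.32·(-3.156000) = 1.390080
x=0.620000, u=1.390080: f=-0.539393 → u ← 1.390080 + 0.32·(-0.539393) = 1.217474
x=0.940000, u=1.217474: f=0.050654 → u ← 1.217474 + 0.32·0.050654 = 1.233683
x=1.260000, u=1.233683: f=0.346815 → u ← 1.233683 + 0.32·0.346815 = 1.344664
u(1.58) ≈ 1.3447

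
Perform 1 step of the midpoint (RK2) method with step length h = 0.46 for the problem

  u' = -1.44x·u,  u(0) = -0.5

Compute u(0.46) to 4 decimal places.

Midpoint: k1 = f(x_n, u_n); k2 = f(x_n + h/2, u_n + (h/2)·k1); u_{n+1} = u_n + h·k2.
x=0.000000, u=-0.500000:
  k1 = f(0.000000, -0.500000) = 0.000000
  k2 = f(0.230000, -0.500000) = 0.165600
  u ← -0.500000 + 0.46·0.165600 = -0.423824
u(0.46) ≈ -0.4238

-0.4238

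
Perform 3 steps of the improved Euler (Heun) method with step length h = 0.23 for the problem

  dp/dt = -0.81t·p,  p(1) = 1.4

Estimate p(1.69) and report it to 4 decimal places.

Heun: k1 = f(t_n, p_n); k2 = f(t_n + h, p_n + h·k1); p_{n+1} = p_n + (h/2)·(k1 + k2).
t=1.000000, p=1.400000:
  k1 = f(1.000000, 1.400000) = -1.134000
  k2 = f(1.230000, 1.139180) = -1.134965
  p ← 1.400000 + (0.23/2)·(-1.134000 + (-1.134965)) = 1.139069
t=1.230000, p=1.139069:
  k1 = f(1.230000, 1.139069) = -1.134854
  k2 = f(1.460000, 0.878052) = -1.038385
  p ← 1.139069 + (0.23/2)·(-1.134854 + (-1.038385)) = 0.889146
t=1.460000, p=0.889146:
  k1 = f(1.460000, 0.889146) = -1.051505
  k2 = f(1.690000, 0.647300) = -0.886090
  p ← 0.889146 + (0.23/2)·(-1.051505 + (-0.886090)) = 0.666323
p(1.69) ≈ 0.6663

0.6663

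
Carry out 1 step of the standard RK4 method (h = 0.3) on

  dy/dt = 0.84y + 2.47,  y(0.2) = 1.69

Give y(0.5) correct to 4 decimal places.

RK4: k1 = f(t_n, y_n); k2 = f(t_n + h/2, y_n + (h/2)·k1); k3 = f(t_n + h/2, y_n + (h/2)·k2); k4 = f(t_n + h, y_n + h·k3); y_{n+1} = y_n + (h/6)·(k1 + 2k2 + 2k3 + k4).
t=0.200000, y=1.690000:
  k1 = f(0.200000, 1.690000) = 3.889600
  k2 = f(0.350000, 2.273440) = 4.379690
  k3 = f(0.350000, 2.346953) = 4.441441
  k4 = f(0.500000, 3.022432) = 5.008843
  y ← 1.690000 + (0.3/6)·(k1 + 2k2 + 2k3 + k4) = 3.017035
y(0.5) ≈ 3.0170

3.0170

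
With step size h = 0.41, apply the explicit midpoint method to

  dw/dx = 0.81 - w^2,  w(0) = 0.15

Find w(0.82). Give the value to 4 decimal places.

Midpoint: k1 = f(x_n, w_n); k2 = f(x_n + h/2, w_n + (h/2)·k1); w_{n+1} = w_n + h·k2.
x=0.000000, w=0.150000:
  k1 = f(0.000000, 0.150000) = 0.787500
  k2 = f(0.205000, 0.311438) = 0.713007
  w ← 0.150000 + 0.41·0.713007 = 0.442333
x=0.410000, w=0.442333:
  k1 = f(0.410000, 0.442333) = 0.614342
  k2 = f(0.615000, 0.568273) = 0.487066
  w ← 0.442333 + 0.41·0.487066 = 0.642030
w(0.82) ≈ 0.6420

0.6420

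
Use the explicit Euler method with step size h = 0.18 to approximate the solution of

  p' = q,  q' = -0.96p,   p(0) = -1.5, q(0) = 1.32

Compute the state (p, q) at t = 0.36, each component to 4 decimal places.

-0.9781, 1.7973

Euler on (p,q): p_{n+1} = p_n + h·p', q_{n+1} = q_n + h·q'.
0.000000: (-1.500000, 1.320000); f=(1.320000, 1.440000) → (-1.262400, 1.579200)
0.180000: (-1.262400, 1.579200); f=(1.579200, 1.211904) → (-0.978144, 1.797343)
(p(0.36), q(0.36)) ≈ (-0.9781, 1.7973)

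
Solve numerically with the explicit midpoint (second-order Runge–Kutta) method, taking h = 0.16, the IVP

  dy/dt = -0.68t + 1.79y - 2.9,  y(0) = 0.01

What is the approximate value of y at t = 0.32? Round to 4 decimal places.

Midpoint: k1 = f(t_n, y_n); k2 = f(t_n + h/2, y_n + (h/2)·k1); y_{n+1} = y_n + h·k2.
t=0.000000, y=0.010000:
  k1 = f(0.000000, 0.010000) = -2.882100
  k2 = f(0.080000, -0.220568) = -3.349217
  y ← 0.010000 + 0.16·(-3.349217) = -0.525875
t=0.160000, y=-0.525875:
  k1 = f(0.160000, -0.525875) = -3.950116
  k2 = f(0.240000, -0.841884) = -4.570172
  y ← -0.525875 + 0.16·(-4.570172) = -1.257102
y(0.32) ≈ -1.2571

-1.2571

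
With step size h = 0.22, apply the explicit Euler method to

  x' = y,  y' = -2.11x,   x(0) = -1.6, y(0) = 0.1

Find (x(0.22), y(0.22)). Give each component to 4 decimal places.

Euler on (x,y): x_{n+1} = x_n + h·x', y_{n+1} = y_n + h·y'.
0.000000: (-1.600000, 0.100000); f=(0.100000, 3.376000) → (-1.578000, 0.842720)
(x(0.22), y(0.22)) ≈ (-1.5780, 0.8427)

-1.5780, 0.8427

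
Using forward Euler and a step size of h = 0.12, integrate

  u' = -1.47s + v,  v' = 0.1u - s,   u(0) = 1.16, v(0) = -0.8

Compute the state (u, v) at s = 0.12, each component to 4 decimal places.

Euler on (u,v): u_{n+1} = u_n + h·u', v_{n+1} = v_n + h·v'.
0.000000: (1.160000, -0.800000); f=(-0.800000, 0.116000) → (1.064000, -0.786080)
(u(0.12), v(0.12)) ≈ (1.0640, -0.7861)

1.0640, -0.7861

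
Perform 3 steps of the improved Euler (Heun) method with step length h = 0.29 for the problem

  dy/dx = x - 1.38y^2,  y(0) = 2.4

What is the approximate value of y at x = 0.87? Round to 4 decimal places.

Heun: k1 = f(x_n, y_n); k2 = f(x_n + h, y_n + h·k1); y_{n+1} = y_n + (h/2)·(k1 + k2).
x=0.000000, y=2.400000:
  k1 = f(0.000000, 2.400000) = -7.948800
  k2 = f(0.290000, 0.094848) = 0.277585
  y ← 2.400000 + (0.29/2)·(-7.948800 + 0.277585) = 1.287674
x=0.290000, y=1.287674:
  k1 = f(0.290000, 1.287674) = -1.998184
  k2 = f(0.580000, 0.708201) = -0.112136
  y ← 1.287674 + (0.29/2)·(-1.998184 + (-0.112136)) = 0.981677
x=0.580000, y=0.981677:
  k1 = f(0.580000, 0.981677) = -0.749893
  k2 = f(0.870000, 0.764208) = 0.064060
  y ← 0.981677 + (0.29/2)·(-0.749893 + 0.064060) = 0.882232
y(0.87) ≈ 0.8822

0.8822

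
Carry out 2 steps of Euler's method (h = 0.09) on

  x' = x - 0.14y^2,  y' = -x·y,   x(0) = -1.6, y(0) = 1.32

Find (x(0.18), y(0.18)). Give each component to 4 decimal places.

-1.9536, 1.7501

Euler on (x,y): x_{n+1} = x_n + h·x', y_{n+1} = y_n + h·y'.
0.000000: (-1.600000, 1.320000); f=(-1.843936, 2.112000) → (-1.765954, 1.510080)
0.090000: (-1.765954, 1.510080); f=(-2.085202, 2.666732) → (-1.953622, 1.750086)
(x(0.18), y(0.18)) ≈ (-1.9536, 1.7501)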